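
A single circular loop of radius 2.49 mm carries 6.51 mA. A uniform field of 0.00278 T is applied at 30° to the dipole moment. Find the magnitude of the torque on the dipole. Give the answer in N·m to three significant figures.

τ ≈ 1.76×10⁻¹⁰ N·m

Magnetic moment m = IA = Iπa² = (0.00651)·π·(0.00249)² = 1.268×10⁻⁷ A·m².
Torque on a magnetic dipole: τ = mB sinθ.
τ = (1.268×10⁻⁷)(0.00278)·sin30° = 1.763×10⁻¹⁰ N·m.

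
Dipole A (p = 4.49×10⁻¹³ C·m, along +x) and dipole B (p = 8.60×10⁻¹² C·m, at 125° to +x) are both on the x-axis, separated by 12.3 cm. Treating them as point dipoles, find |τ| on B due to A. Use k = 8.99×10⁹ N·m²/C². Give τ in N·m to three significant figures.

The second dipole sits on the axis of the first, so the field there is axial: E₁ = 2kp₁/r³ along +x.
E₁ = 2(8.99×10⁹)(4.49×10⁻¹³)/(0.123)³ = 4.338 N/C.
Torque on the second dipole: τ = p₂ E₁ sinθ.
τ = (8.60×10⁻¹²)(4.338)·sin125° = 3.056×10⁻¹¹ N·m.

τ ≈ 3.06×10⁻¹¹ N·m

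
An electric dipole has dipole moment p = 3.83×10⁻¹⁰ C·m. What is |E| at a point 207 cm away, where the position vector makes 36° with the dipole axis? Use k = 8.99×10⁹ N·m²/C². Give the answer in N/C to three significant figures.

E ≈ 0.668 N/C

At angle θ the dipole field magnitude is E = (kp/r³)·√(1 + 3cos²θ).
kp/r³ = (8.99×10⁹)(3.83×10⁻¹⁰) / (2.07)³ = 0.3882 N/C.
√(1 + 3cos²36°) = √(1 + 3·0.6545) = √2.9635 ≈ 1.7215.
E ≈ 0.3882 × 1.721 = 0.6683 N/C.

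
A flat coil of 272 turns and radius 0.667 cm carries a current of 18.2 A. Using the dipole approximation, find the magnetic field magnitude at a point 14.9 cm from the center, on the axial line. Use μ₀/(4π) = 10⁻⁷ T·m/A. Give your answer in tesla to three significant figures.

m = NIA = NIπa² = 272·(18.2)·π·(0.00667)² = 0.6919 A·m².
On axis B = (μ₀/4π)·2m/r³.
B = 2·(10⁻⁷)·(0.6919) / (0.149)³ = 4.183×10⁻⁵ T.

B ≈ 4.18×10⁻⁵ T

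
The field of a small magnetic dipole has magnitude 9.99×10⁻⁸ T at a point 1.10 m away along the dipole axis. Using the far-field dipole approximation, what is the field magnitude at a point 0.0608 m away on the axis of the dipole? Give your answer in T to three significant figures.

B ≈ 5.92×10⁻⁴ T

Dipole fields scale as 1/r³ in the far field; the geometry is the same at both points.
B₂ = B₁ · (r₁/r₂)³ = 9.99×10⁻⁸ · (1.10/0.0608)³.
(r₁/r₂)³ = (18.09)³ = 5922.
B₂ ≈ 5.916×10⁻⁴ T.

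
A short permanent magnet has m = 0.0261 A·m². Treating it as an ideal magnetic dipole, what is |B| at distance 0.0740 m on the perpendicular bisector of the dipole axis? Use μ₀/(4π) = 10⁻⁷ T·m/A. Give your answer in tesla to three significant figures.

B ≈ 6.44×10⁻⁶ T

In the equatorial plane B = (μ₀/4π)·m/r³ (half the axial value).
B = (10⁻⁷)·(0.0261) / (0.0740)³ = 6.441×10⁻⁶ T.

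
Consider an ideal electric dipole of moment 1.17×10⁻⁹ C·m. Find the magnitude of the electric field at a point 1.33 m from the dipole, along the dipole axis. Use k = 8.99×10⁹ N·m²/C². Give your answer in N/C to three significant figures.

E ≈ 8.94 N/C

On the dipole axis E = 2kp/r³.
E = 2·(8.99×10⁹)(1.17×10⁻⁹) / (1.33)³ = 8.942 N/C.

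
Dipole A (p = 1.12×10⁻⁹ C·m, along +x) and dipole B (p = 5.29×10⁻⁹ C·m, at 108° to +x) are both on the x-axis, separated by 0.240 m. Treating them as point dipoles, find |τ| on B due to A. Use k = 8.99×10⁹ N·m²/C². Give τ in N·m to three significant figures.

The second dipole sits on the axis of the first, so the field there is axial: E₁ = 2kp₁/r³ along +x.
E₁ = 2(8.99×10⁹)(1.12×10⁻⁹)/(0.240)³ = 1457 N/C.
Torque on the second dipole: τ = p₂ E₁ sinθ.
τ = (5.29×10⁻⁹)(1457)·sin108° = 7.329×10⁻⁶ N·m.

τ ≈ 7.33×10⁻⁶ N·m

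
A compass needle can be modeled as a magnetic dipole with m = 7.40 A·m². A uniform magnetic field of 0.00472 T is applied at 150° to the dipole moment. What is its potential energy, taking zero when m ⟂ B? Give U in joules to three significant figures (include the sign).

U ≈ 0.0302 J

U = −m·B = −mB cosθ.
U = −(7.40)(0.00472)·cos150° = 0.03025 J.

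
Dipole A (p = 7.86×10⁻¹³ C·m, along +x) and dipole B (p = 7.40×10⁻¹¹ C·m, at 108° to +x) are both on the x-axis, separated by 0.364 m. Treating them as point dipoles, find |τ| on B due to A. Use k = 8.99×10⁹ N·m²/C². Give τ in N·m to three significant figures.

The second dipole sits on the axis of the first, so the field there is axial: E₁ = 2kp₁/r³ along +x.
E₁ = 2(8.99×10⁹)(7.86×10⁻¹³)/(0.364)³ = 0.2930 N/C.
Torque on the second dipole: τ = p₂ E₁ sinθ.
τ = (7.40×10⁻¹¹)(0.2930)·sin108° = 2.062×10⁻¹¹ N·m.

τ ≈ 2.06×10⁻¹¹ N·m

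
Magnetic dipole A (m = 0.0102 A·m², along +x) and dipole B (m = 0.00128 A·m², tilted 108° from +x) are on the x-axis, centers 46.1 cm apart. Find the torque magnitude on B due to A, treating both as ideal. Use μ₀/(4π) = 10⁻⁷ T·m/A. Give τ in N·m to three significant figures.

Dipole B is on the axis of dipole A, so B₁ there is axial: B₁ = (μ₀/4π)·2m₁/r³ along +x.
B₁ = 2(10⁻⁷)(0.0102)/(0.461)³ = 2.082×10⁻⁸ T.
τ = m₂ B₁ sinθ.
τ = (0.00128)(2.082×10⁻⁸)·sin108° = 2.535×10⁻¹¹ N·m.

τ ≈ 2.53×10⁻¹¹ N·m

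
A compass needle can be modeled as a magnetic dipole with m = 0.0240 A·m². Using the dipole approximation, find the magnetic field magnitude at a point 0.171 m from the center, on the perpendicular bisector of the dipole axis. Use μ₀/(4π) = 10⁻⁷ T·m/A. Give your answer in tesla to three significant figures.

In the equatorial plane B = (μ₀/4π)·m/r³ (half the axial value).
B = (10⁻⁷)·(0.0240) / (0.171)³ = 4.800×10⁻⁷ T.

B ≈ 4.80×10⁻⁷ T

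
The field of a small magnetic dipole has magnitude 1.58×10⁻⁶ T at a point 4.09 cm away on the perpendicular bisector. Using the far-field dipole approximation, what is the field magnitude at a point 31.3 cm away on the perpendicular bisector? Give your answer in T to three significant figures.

Dipole fields scale as 1/r³ in the far field; the geometry is the same at both points.
B₂ = B₁ · (r₁/r₂)³ = 1.58×10⁻⁶ · (4.09/31.3)³.
(r₁/r₂)³ = (0.1307)³ = 0.002231.
B₂ ≈ 3.525×10⁻⁹ T.

B ≈ 3.53×10⁻⁹ T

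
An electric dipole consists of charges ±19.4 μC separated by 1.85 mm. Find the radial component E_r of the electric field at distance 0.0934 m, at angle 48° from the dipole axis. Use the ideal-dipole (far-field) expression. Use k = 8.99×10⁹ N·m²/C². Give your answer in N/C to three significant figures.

Dipole moment p = qd = (1.94×10⁻⁵ C)(0.00185 m) = 3.589×10⁻⁸ C·m.
For a dipole, E_r = (2kp cosθ)/r³.
kp/r³ = (8.99×10⁹)(3.589×10⁻⁸)/(0.0934)³ = 3.960×10⁵ N/C.
E_r = 2·3.960×10⁵·cos48° = 5.299×10⁵ N/C.

E_r ≈ 5.30×10⁵ N/C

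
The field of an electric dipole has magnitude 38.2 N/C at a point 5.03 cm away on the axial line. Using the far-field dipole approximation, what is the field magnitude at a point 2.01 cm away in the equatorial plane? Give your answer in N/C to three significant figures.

E ≈ 299 N/C

Dipole fields scale as 1/r³ in the far field.
The axial field is twice the equatorial field at the same r, so the geometry factor is 1/2.
E₂ = E₁ · (1/2) · (r₁/r₂)³ = 38.2 · 0.5 · (5.03/2.01)³.
(r₁/r₂)³ = (2.502)³ = 15.67.
E₂ ≈ 299.3 N/C.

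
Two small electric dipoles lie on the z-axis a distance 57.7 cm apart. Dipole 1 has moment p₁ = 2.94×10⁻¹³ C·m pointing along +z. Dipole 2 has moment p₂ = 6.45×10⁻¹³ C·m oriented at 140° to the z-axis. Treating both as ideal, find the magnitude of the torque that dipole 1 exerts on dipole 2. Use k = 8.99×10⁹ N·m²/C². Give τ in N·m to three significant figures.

The second dipole sits on the axis of the first, so the field there is axial: E₁ = 2kp₁/r³ along +z.
E₁ = 2(8.99×10⁹)(2.94×10⁻¹³)/(0.577)³ = 0.02752 N/C.
Torque on the second dipole: τ = p₂ E₁ sinθ.
τ = (6.45×10⁻¹³)(0.02752)·sin140° = 1.141×10⁻¹⁴ N·m.

τ ≈ 1.14×10⁻¹⁴ N·m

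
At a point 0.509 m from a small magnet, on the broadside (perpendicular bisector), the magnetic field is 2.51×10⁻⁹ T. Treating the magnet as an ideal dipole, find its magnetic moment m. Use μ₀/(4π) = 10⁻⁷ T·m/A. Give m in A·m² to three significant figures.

m ≈ 0.00331 A·m²

In the equatorial plane B = (μ₀/4π)·m/r³, so m = Br³·4π/(μ₀).
m = (2.51×10⁻⁹)·(0.509)³ / (10⁻⁷) = 0.003310 A·m².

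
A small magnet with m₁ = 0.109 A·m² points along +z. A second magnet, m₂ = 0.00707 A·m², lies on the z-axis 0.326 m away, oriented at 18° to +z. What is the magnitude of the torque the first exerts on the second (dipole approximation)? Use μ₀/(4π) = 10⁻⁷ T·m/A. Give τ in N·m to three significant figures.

Dipole B is on the axis of dipole A, so B₁ there is axial: B₁ = (μ₀/4π)·2m₁/r³ along +z.
B₁ = 2(10⁻⁷)(0.109)/(0.326)³ = 6.292×10⁻⁷ T.
τ = m₂ B₁ sinθ.
τ = (0.00707)(6.292×10⁻⁷)·sin18° = 1.375×10⁻⁹ N·m.

τ ≈ 1.37×10⁻⁹ N·m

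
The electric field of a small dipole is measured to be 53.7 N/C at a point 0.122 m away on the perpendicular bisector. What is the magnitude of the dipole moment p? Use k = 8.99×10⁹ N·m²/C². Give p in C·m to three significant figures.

p ≈ 1.08×10⁻¹¹ C·m

In the equatorial plane E = kp/r³, so p = Er³/(k).
p = (53.7)·(0.122)³ / (8.99×10⁹) = 1.085×10⁻¹¹ C·m.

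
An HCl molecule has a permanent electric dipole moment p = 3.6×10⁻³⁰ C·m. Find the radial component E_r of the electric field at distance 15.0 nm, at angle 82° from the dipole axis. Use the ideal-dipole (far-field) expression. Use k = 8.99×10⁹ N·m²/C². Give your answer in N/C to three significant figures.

E_r ≈ 2670 N/C

For a dipole, E_r = (2kp cosθ)/r³.
kp/r³ = (8.99×10⁹)(3.60×10⁻³⁰)/(1.50×10⁻⁸)³ = 9589 N/C.
E_r = 2·9589·cos82° = 2669 N/C.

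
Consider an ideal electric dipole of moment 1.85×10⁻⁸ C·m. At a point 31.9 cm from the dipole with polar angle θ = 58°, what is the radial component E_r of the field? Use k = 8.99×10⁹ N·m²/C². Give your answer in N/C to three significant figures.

For a dipole, E_r = (2kp cosθ)/r³.
kp/r³ = (8.99×10⁹)(1.85×10⁻⁸)/(0.319)³ = 5123 N/C.
E_r = 2·5123·cos58° = 5430 N/C.

E_r ≈ 5430 N/C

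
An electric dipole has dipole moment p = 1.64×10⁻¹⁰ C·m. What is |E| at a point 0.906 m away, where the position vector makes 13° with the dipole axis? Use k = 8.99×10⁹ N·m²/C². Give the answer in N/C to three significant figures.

At angle θ the dipole field magnitude is E = (kp/r³)·√(1 + 3cos²θ).
kp/r³ = (8.99×10⁹)(1.64×10⁻¹⁰) / (0.906)³ = 1.983 N/C.
√(1 + 3cos²13°) = √(1 + 3·0.9494) = √3.8482 ≈ 1.9617.
E ≈ 1.983 × 1.962 = 3.889 N/C.

E ≈ 3.89 N/C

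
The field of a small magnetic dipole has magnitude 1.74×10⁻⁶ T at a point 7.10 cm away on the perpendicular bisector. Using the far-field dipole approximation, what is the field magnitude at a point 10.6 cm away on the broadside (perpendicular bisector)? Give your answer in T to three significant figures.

B ≈ 5.23×10⁻⁷ T

Dipole fields scale as 1/r³ in the far field; the geometry is the same at both points.
B₂ = B₁ · (r₁/r₂)³ = 1.74×10⁻⁶ · (7.10/10.6)³.
(r₁/r₂)³ = (0.6698)³ = 0.3005.
B₂ ≈ 5.229×10⁻⁷ T.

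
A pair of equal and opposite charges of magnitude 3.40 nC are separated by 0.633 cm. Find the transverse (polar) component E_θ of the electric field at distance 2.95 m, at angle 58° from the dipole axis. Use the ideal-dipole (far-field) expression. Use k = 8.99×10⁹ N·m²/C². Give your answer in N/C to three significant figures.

Dipole moment p = qd = (3.40×10⁻⁹ C)(0.00633 m) = 2.152×10⁻¹¹ C·m.
For a dipole, E_θ = (kp sinθ)/r³.
kp/r³ = (8.99×10⁹)(2.152×10⁻¹¹)/(2.95)³ = 0.007536 N/C.
E_θ = 0.007536·sin58° = 0.006391 N/C.

E_θ ≈ 0.00639 N/C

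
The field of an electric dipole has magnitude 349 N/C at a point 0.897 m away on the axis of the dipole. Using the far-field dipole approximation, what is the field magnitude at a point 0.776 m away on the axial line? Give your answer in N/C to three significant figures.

E ≈ 539 N/C

Dipole fields scale as 1/r³ in the far field; the geometry is the same at both points.
E₂ = E₁ · (r₁/r₂)³ = 349 · (0.897/0.776)³.
(r₁/r₂)³ = (1.156)³ = 1.545.
E₂ ≈ 539.0 N/C.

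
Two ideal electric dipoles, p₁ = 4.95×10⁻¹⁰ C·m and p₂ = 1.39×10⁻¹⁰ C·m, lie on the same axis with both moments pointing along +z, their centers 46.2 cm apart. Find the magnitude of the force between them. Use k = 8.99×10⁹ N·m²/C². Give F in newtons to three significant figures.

On-axis field of dipole 1 at distance r: E = 2kp₁/r³. Force on dipole 2 is F = p₂·dE/dr (gradient along axis).
dE/dr = −6kp₁/r⁴, so |F| = 6kp₁p₂/r⁴ (attractive for aligned moments).
F = 6(8.99×10⁹)(4.95×10⁻¹⁰)(1.39×10⁻¹⁰)/(0.462)⁴ = 8.146×10⁻⁸ N.

F ≈ 8.15×10⁻⁸ N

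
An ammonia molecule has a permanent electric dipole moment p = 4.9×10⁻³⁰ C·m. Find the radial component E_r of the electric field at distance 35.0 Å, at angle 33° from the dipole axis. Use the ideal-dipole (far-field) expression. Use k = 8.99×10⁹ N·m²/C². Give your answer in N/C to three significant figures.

For a dipole, E_r = (2kp cosθ)/r³.
kp/r³ = (8.99×10⁹)(4.90×10⁻³⁰)/(3.50×10⁻⁹)³ = 1.027×10⁶ N/C.
E_r = 2·1.027×10⁶·cos33° = 1.723×10⁶ N/C.

E_r ≈ 1.72×10⁶ N/C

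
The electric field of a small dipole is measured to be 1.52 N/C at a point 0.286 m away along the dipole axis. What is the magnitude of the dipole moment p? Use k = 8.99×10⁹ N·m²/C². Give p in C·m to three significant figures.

On axis E = 2kp/r³, so p = Er³/(2k).
p = (1.52)·(0.286)³ / (2·8.99×10⁹) = 1.978×10⁻¹² C·m.

p ≈ 1.98×10⁻¹² C·m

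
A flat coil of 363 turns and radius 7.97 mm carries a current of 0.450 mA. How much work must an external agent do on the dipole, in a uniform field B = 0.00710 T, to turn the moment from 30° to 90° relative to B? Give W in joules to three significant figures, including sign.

m = NIA = NIπa² = 363·(4.50×10⁻⁴)·π·(0.00797)² = 3.26×10⁻⁵ A·m².
W_ext = ΔU = −mB cosθ₂ + mB cosθ₁ = mB(cosθ₁ − cosθ₂).
W = (3.26×10⁻⁵)(0.00710)·(cos30° − cos90°) = (2.315×10⁻⁷)·(+0.8660) = 2.005×10⁻⁷ J.

W ≈ 2.00×10⁻⁷ J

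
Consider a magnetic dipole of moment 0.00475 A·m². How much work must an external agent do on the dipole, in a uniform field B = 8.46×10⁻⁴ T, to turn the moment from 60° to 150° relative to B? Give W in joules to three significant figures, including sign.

W_ext = ΔU = −mB cosθ₂ + mB cosθ₁ = mB(cosθ₁ − cosθ₂).
W = (0.00475)(8.46×10⁻⁴)·(cos60° − cos150°) = (4.018×10⁻⁶)·(+1.3660) = 5.489×10⁻⁶ J.

W ≈ 5.49×10⁻⁶ J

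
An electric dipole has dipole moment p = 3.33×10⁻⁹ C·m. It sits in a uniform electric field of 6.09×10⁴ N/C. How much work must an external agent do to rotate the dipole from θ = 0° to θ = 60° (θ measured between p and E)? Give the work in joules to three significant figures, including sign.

W_ext = ΔU = U(θ₂) − U(θ₁) = −pE cosθ₂ − (−pE cosθ₁) = pE(cosθ₁ − cosθ₂).
W = (3.33×10⁻⁹)(6.09×10⁴)·(cos0° − cos60°) = (2.028×10⁻⁴)·(+0.5000) = 1.014×10⁻⁴ J.

W ≈ 1.01×10⁻⁴ J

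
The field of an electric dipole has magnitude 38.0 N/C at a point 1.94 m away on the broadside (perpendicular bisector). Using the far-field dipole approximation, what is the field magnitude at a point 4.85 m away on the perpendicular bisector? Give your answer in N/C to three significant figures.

Dipole fields scale as 1/r³ in the far field; the geometry is the same at both points.
E₂ = E₁ · (r₁/r₂)³ = 38.0 · (1.94/4.85)³.
(r₁/r₂)³ = (0.4)³ = 0.064.
E₂ ≈ 2.432 N/C.

E ≈ 2.43 N/C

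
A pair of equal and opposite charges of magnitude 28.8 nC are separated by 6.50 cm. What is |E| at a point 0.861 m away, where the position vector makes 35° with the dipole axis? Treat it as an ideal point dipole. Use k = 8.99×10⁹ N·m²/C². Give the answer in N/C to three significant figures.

E ≈ 45.8 N/C

Dipole moment p = qd = (2.88×10⁻⁸ C)(0.0650 m) = 1.872×10⁻⁹ C·m.
At angle θ the dipole field magnitude is E = (kp/r³)·√(1 + 3cos²θ).
kp/r³ = (8.99×10⁹)(1.872×10⁻⁹) / (0.861)³ = 26.37 N/C.
√(1 + 3cos²35°) = √(1 + 3·0.6710) = √3.0130 ≈ 1.7358.
E ≈ 26.37 × 1.736 = 45.77 N/C.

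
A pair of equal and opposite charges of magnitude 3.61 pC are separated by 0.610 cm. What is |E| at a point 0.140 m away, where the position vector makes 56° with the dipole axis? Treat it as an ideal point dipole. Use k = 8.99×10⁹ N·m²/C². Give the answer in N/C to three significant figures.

Dipole moment p = qd = (3.61×10⁻¹² C)(0.00610 m) = 2.202×10⁻¹⁴ C·m.
At angle θ the dipole field magnitude is E = (kp/r³)·√(1 + 3cos²θ).
kp/r³ = (8.99×10⁹)(2.202×10⁻¹⁴) / (0.140)³ = 0.07214 N/C.
√(1 + 3cos²56°) = √(1 + 3·0.3127) = √1.9381 ≈ 1.3922.
E ≈ 0.07214 × 1.392 = 0.1004 N/C.

E ≈ 0.100 N/C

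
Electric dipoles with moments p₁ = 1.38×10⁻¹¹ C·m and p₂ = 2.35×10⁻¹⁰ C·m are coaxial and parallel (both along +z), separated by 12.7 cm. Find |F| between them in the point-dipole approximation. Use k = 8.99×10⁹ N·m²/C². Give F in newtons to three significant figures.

On-axis field of dipole 1 at distance r: E = 2kp₁/r³. Force on dipole 2 is F = p₂·dE/dr (gradient along axis).
dE/dr = −6kp₁/r⁴, so |F| = 6kp₁p₂/r⁴ (attractive for aligned moments).
F = 6(8.99×10⁹)(1.38×10⁻¹¹)(2.35×10⁻¹⁰)/(0.127)⁴ = 6.724×10⁻⁷ N.

F ≈ 6.72×10⁻⁷ N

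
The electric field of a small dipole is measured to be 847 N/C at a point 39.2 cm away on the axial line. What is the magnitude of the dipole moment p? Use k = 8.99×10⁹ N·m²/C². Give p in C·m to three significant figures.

p ≈ 2.84×10⁻⁹ C·m

On axis E = 2kp/r³, so p = Er³/(2k).
p = (847)·(0.392)³ / (2·8.99×10⁹) = 2.838×10⁻⁹ C·m.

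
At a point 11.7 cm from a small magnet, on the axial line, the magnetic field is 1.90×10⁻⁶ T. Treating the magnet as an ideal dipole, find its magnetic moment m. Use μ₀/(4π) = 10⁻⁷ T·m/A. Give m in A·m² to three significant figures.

On axis B = (μ₀/4π)·2m/r³, so m = Br³·4π/(μ₀·2).
m = (1.90×10⁻⁶)·(0.117)³ / (2·10⁻⁷) = 0.01522 A·m².

m ≈ 0.0152 A·m²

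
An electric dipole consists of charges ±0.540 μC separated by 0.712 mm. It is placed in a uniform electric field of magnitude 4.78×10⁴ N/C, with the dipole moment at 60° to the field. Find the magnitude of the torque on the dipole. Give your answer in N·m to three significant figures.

τ ≈ 1.59×10⁻⁵ N·m

Dipole moment p = qd = (5.40×10⁻⁷ C)(7.12×10⁻⁴ m) = 3.845×10⁻¹⁰ C·m.
Torque on an electric dipole: τ = pE sinθ.
τ = (3.845×10⁻¹⁰)(4.78×10⁴)·sin60° = 1.592×10⁻⁵ N·m.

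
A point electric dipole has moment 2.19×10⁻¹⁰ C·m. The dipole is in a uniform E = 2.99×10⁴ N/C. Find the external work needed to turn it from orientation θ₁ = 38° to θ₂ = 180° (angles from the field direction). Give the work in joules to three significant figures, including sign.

W ≈ 1.17×10⁻⁵ J

W_ext = ΔU = U(θ₂) − U(θ₁) = −pE cosθ₂ − (−pE cosθ₁) = pE(cosθ₁ − cosθ₂).
W = (2.19×10⁻¹⁰)(2.99×10⁴)·(cos38° − cos180°) = (6.548×10⁻⁶)·(+1.7880) = 1.171×10⁻⁵ J.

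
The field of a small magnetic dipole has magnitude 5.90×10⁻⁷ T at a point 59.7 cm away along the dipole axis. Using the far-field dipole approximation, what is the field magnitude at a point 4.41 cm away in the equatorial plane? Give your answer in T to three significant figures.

B ≈ 7.32×10⁻⁴ T

Dipole fields scale as 1/r³ in the far field.
The axial field is twice the equatorial field at the same r, so the geometry factor is 1/2.
B₂ = B₁ · (1/2) · (r₁/r₂)³ = 5.90×10⁻⁷ · 0.5 · (59.7/4.41)³.
(r₁/r₂)³ = (13.54)³ = 2481.
B₂ ≈ 7.319×10⁻⁴ T.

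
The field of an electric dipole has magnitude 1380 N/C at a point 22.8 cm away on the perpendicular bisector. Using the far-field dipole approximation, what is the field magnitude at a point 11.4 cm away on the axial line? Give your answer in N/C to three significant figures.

E ≈ 2.21×10⁴ N/C

Dipole fields scale as 1/r³ in the far field.
The axial field is twice the equatorial field at the same r, so the geometry factor is 2/1.
E₂ = E₁ · (2/1) · (r₁/r₂)³ = 1380 · 2 · (22.8/11.4)³.
(r₁/r₂)³ = (2)³ = 8.
E₂ ≈ 2.208×10⁴ N/C.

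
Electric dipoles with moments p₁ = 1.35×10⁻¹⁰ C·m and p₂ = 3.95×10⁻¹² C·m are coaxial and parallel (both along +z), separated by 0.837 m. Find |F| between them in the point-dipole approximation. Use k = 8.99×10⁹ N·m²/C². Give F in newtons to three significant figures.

On-axis field of dipole 1 at distance r: E = 2kp₁/r³. Force on dipole 2 is F = p₂·dE/dr (gradient along axis).
dE/dr = −6kp₁/r⁴, so |F| = 6kp₁p₂/r⁴ (attractive for aligned moments).
F = 6(8.99×10⁹)(1.35×10⁻¹⁰)(3.95×10⁻¹²)/(0.837)⁴ = 5.861×10⁻¹¹ N.

F ≈ 5.86×10⁻¹¹ N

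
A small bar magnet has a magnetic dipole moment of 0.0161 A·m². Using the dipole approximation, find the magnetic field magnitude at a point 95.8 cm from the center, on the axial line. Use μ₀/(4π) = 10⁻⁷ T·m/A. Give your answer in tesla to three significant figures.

B ≈ 3.66×10⁻⁹ T

On axis B = (μ₀/4π)·2m/r³.
B = 2·(10⁻⁷)·(0.0161) / (0.958)³ = 3.662×10⁻⁹ T.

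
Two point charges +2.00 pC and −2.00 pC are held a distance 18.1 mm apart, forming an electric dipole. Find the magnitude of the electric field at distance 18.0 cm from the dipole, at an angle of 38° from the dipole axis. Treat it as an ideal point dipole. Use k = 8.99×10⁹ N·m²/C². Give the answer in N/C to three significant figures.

Dipole moment p = qd = (2.00×10⁻¹² C)(0.0181 m) = 3.62×10⁻¹⁴ C·m.
At angle θ the dipole field magnitude is E = (kp/r³)·√(1 + 3cos²θ).
kp/r³ = (8.99×10⁹)(3.62×10⁻¹⁴) / (0.180)³ = 0.05580 N/C.
√(1 + 3cos²38°) = √(1 + 3·0.6210) = √2.8629 ≈ 1.6920.
E ≈ 0.05580 × 1.692 = 0.09442 N/C.

E ≈ 0.0944 N/C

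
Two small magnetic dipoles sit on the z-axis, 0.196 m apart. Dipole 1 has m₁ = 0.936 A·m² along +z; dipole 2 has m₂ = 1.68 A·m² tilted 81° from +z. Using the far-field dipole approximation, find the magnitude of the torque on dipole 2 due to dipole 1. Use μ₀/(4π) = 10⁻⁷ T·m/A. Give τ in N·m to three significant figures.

Dipole B is on the axis of dipole A, so B₁ there is axial: B₁ = (μ₀/4π)·2m₁/r³ along +z.
B₁ = 2(10⁻⁷)(0.936)/(0.196)³ = 2.486×10⁻⁵ T.
τ = m₂ B₁ sinθ.
τ = (1.68)(2.486×10⁻⁵)·sin81° = 4.125×10⁻⁵ N·m.

τ ≈ 4.13×10⁻⁵ N·m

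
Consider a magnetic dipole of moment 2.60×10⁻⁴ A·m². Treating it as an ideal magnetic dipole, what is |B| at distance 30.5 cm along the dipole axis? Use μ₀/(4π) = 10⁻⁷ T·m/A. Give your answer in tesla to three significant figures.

On axis B = (μ₀/4π)·2m/r³.
B = 2·(10⁻⁷)·(2.60×10⁻⁴) / (0.305)³ = 1.833×10⁻⁹ T.

B ≈ 1.83×10⁻⁹ T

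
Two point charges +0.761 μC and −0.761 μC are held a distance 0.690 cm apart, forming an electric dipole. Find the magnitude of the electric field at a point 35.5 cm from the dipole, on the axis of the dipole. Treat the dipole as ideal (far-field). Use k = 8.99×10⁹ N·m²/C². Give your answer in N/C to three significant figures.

E ≈ 2110 N/C

Dipole moment p = qd = (7.61×10⁻⁷ C)(0.00690 m) = 5.251×10⁻⁹ C·m.
On the dipole axis E = 2kp/r³.
E = 2·(8.99×10⁹)(5.251×10⁻⁹) / (0.355)³ = 2110 N/C.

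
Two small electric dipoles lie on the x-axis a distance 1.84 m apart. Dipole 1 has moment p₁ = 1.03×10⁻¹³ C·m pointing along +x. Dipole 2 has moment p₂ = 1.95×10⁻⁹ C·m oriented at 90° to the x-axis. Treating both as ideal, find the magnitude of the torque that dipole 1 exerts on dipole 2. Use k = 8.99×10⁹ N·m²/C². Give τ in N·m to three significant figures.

The second dipole sits on the axis of the first, so the field there is axial: E₁ = 2kp₁/r³ along +x.
E₁ = 2(8.99×10⁹)(1.03×10⁻¹³)/(1.84)³ = 2.973×10⁻⁴ N/C.
Torque on the second dipole: τ = p₂ E₁ sinθ.
τ = (1.95×10⁻⁹)(2.973×10⁻⁴)·sin90° = 5.797×10⁻¹³ N·m.

τ ≈ 5.80×10⁻¹³ N·m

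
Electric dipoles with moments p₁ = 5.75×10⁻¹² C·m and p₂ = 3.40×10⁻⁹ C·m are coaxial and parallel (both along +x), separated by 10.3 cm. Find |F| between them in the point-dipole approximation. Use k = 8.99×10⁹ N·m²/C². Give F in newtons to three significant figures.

F ≈ 9.37×10⁻⁶ N

On-axis field of dipole 1 at distance r: E = 2kp₁/r³. Force on dipole 2 is F = p₂·dE/dr (gradient along axis).
dE/dr = −6kp₁/r⁴, so |F| = 6kp₁p₂/r⁴ (attractive for aligned moments).
F = 6(8.99×10⁹)(5.75×10⁻¹²)(3.40×10⁻⁹)/(0.103)⁴ = 9.369×10⁻⁶ N.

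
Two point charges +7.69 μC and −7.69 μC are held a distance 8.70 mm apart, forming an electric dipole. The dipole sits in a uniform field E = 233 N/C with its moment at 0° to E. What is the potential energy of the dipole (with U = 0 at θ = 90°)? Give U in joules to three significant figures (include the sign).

U ≈ -1.56×10⁻⁵ J

Dipole moment p = qd = (7.69×10⁻⁶ C)(0.00870 m) = 6.69×10⁻⁸ C·m.
U = −p·E = −pE cosθ.
U = −(6.69×10⁻⁸)(233)·cos0° = -1.559×10⁻⁵ J.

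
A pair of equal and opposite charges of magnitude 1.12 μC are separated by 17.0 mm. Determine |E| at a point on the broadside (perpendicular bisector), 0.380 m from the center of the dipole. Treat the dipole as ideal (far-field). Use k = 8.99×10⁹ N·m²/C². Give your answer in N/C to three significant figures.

E ≈ 3120 N/C

Dipole moment p = qd = (1.12×10⁻⁶ C)(0.0170 m) = 1.904×10⁻⁸ C·m.
On the perpendicular bisector E = kp/r³ (half the axial value at the same distance).
E = (8.99×10⁹)(1.904×10⁻⁸) / (0.380)³ = 3119 N/C.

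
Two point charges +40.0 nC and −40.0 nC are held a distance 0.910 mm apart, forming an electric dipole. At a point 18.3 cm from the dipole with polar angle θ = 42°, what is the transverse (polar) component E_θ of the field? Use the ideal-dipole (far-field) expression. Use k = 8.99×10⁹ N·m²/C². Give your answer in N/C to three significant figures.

E_θ ≈ 35.7 N/C

Dipole moment p = qd = (4.00×10⁻⁸ C)(9.10×10⁻⁴ m) = 3.64×10⁻¹¹ C·m.
For a dipole, E_θ = (kp sinθ)/r³.
kp/r³ = (8.99×10⁹)(3.64×10⁻¹¹)/(0.183)³ = 53.40 N/C.
E_θ = 53.40·sin42° = 35.73 N/C.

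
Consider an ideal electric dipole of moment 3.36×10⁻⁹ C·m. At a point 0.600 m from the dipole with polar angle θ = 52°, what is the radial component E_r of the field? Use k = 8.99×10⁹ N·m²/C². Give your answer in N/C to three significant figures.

For a dipole, E_r = (2kp cosθ)/r³.
kp/r³ = (8.99×10⁹)(3.36×10⁻⁹)/(0.600)³ = 139.8 N/C.
E_r = 2·139.8·cos52° = 172.2 N/C.

E_r ≈ 172 N/C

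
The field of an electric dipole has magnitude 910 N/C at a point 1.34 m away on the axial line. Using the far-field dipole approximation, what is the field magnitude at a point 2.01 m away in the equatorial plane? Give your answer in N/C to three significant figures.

Dipole fields scale as 1/r³ in the far field.
The axial field is twice the equatorial field at the same r, so the geometry factor is 1/2.
E₂ = E₁ · (1/2) · (r₁/r₂)³ = 910 · 0.5 · (1.34/2.01)³.
(r₁/r₂)³ = (0.6667)³ = 0.2963.
E₂ ≈ 134.8 N/C.

E ≈ 135 N/C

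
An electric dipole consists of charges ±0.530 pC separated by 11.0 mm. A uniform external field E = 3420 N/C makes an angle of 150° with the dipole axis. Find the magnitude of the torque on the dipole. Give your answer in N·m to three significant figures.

τ ≈ 9.97×10⁻¹² N·m

Dipole moment p = qd = (5.30×10⁻¹³ C)(0.0110 m) = 5.83×10⁻¹⁵ C·m.
Torque on an electric dipole: τ = pE sinθ.
τ = (5.83×10⁻¹⁵)(3420)·sin150° = 9.969×10⁻¹² N·m.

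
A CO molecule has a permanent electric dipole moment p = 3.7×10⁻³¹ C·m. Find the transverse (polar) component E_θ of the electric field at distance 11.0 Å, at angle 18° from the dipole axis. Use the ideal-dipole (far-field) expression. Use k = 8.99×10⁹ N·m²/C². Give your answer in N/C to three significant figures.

E_θ ≈ 7.72×10⁵ N/C

For a dipole, E_θ = (kp sinθ)/r³.
kp/r³ = (8.99×10⁹)(3.70×10⁻³¹)/(1.10×10⁻⁹)³ = 2.499×10⁶ N/C.
E_θ = 2.499×10⁶·sin18° = 7.723×10⁵ N/C.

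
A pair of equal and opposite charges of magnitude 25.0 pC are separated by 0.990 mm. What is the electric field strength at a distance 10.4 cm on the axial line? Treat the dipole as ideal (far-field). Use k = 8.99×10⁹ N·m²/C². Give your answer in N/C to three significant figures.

E ≈ 0.396 N/C

Dipole moment p = qd = (2.50×10⁻¹¹ C)(9.90×10⁻⁴ m) = 2.475×10⁻¹⁴ C·m.
On the dipole axis E = 2kp/r³.
E = 2·(8.99×10⁹)(2.475×10⁻¹⁴) / (0.104)³ = 0.3956 N/C.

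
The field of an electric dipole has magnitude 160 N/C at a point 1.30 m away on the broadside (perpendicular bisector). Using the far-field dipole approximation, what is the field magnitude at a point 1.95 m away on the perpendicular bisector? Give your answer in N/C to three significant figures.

Dipole fields scale as 1/r³ in the far field; the geometry is the same at both points.
E₂ = E₁ · (r₁/r₂)³ = 160 · (1.30/1.95)³.
(r₁/r₂)³ = (0.6667)³ = 0.2963.
E₂ ≈ 47.41 N/C.

E ≈ 47.4 N/C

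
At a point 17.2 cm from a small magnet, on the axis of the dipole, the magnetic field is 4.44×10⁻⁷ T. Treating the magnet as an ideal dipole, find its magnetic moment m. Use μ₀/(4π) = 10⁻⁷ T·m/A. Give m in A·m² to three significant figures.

m ≈ 0.0113 A·m²

On axis B = (μ₀/4π)·2m/r³, so m = Br³·4π/(μ₀·2).
m = (4.44×10⁻⁷)·(0.172)³ / (2·10⁻⁷) = 0.01130 A·m².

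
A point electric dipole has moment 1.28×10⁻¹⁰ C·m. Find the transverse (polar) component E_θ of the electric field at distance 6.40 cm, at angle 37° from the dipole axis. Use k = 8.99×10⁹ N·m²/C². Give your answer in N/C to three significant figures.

For a dipole, E_θ = (kp sinθ)/r³.
kp/r³ = (8.99×10⁹)(1.28×10⁻¹⁰)/(0.0640)³ = 4390 N/C.
E_θ = 4390·sin37° = 2642 N/C.

E_θ ≈ 2640 N/C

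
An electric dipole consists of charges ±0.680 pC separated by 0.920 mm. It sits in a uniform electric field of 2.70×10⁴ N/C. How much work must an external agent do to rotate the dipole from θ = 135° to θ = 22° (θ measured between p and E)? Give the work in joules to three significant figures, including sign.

Dipole moment p = qd = (6.80×10⁻¹³ C)(9.20×10⁻⁴ m) = 6.256×10⁻¹⁶ C·m.
W_ext = ΔU = U(θ₂) − U(θ₁) = −pE cosθ₂ − (−pE cosθ₁) = pE(cosθ₁ − cosθ₂).
W = (6.256×10⁻¹⁶)(2.70×10⁴)·(cos135° − cos22°) = (1.689×10⁻¹¹)·(-1.6343) = -2.761×10⁻¹¹ J.

W ≈ -2.76×10⁻¹¹ J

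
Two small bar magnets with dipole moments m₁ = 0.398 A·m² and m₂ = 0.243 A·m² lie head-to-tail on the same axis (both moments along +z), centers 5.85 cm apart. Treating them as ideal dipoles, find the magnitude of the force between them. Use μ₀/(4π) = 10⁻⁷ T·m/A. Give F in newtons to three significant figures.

F ≈ 0.00495 N

On-axis B of dipole 1: B = (μ₀/4π)·2m₁/r³. Force on dipole 2: F = m₂·dB/dr.
dB/dr = −(μ₀/4π)·6m₁/r⁴, so |F| = (μ₀/4π)·6m₁m₂/r⁴.
F = 6(10⁻⁷)(0.398)(0.243)/(0.0585)⁴ = 0.004955 N.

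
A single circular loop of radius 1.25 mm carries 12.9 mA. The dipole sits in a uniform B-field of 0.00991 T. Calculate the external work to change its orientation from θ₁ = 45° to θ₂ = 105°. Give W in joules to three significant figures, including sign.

W ≈ 6.06×10⁻¹⁰ J

Magnetic moment m = IA = Iπa² = (0.0129)·π·(0.00125)² = 6.332×10⁻⁸ A·m².
W_ext = ΔU = −mB cosθ₂ + mB cosθ₁ = mB(cosθ₁ − cosθ₂).
W = (6.332×10⁻⁸)(0.00991)·(cos45° − cos105°) = (6.275×10⁻¹⁰)·(+0.9659) = 6.061×10⁻¹⁰ J.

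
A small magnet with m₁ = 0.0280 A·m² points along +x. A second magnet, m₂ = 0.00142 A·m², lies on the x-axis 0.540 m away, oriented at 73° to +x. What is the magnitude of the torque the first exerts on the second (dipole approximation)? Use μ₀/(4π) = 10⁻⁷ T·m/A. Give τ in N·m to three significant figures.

τ ≈ 4.83×10⁻¹¹ N·m

Dipole B is on the axis of dipole A, so B₁ there is axial: B₁ = (μ₀/4π)·2m₁/r³ along +x.
B₁ = 2(10⁻⁷)(0.0280)/(0.540)³ = 3.556×10⁻⁸ T.
τ = m₂ B₁ sinθ.
τ = (0.00142)(3.556×10⁻⁸)·sin73° = 4.829×10⁻¹¹ N·m.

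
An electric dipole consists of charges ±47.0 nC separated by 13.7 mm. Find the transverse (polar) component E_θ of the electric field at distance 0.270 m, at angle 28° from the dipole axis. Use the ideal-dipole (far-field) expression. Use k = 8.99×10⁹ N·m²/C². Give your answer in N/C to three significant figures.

Dipole moment p = qd = (4.70×10⁻⁸ C)(0.0137 m) = 6.439×10⁻¹⁰ C·m.
For a dipole, E_θ = (kp sinθ)/r³.
kp/r³ = (8.99×10⁹)(6.439×10⁻¹⁰)/(0.270)³ = 294.1 N/C.
E_θ = 294.1·sin28° = 138.1 N/C.

E_θ ≈ 138 N/C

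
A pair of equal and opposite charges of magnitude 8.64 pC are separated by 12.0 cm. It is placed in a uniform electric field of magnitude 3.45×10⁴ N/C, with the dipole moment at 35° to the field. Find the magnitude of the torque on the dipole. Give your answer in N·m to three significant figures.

τ ≈ 2.05×10⁻⁸ N·m

Dipole moment p = qd = (8.64×10⁻¹² C)(0.120 m) = 1.037×10⁻¹² C·m.
Torque on an electric dipole: τ = pE sinθ.
τ = (1.037×10⁻¹²)(3.45×10⁴)·sin35° = 2.052×10⁻⁸ N·m.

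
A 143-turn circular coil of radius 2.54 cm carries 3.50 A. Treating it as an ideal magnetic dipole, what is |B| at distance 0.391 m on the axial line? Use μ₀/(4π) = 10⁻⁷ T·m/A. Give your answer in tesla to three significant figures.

B ≈ 3.39×10⁻⁶ T

m = NIA = NIπa² = 143·(3.50)·π·(0.0254)² = 1.014 A·m².
On axis B = (μ₀/4π)·2m/r³.
B = 2·(10⁻⁷)·(1.014) / (0.391)³ = 3.393×10⁻⁶ T.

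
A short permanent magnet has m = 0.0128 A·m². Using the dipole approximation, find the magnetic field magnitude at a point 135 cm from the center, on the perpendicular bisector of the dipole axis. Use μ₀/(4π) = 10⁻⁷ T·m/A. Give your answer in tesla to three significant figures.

In the equatorial plane B = (μ₀/4π)·m/r³ (half the axial value).
B = (10⁻⁷)·(0.0128) / (1.35)³ = 5.202×10⁻¹⁰ T.

B ≈ 5.20×10⁻¹⁰ T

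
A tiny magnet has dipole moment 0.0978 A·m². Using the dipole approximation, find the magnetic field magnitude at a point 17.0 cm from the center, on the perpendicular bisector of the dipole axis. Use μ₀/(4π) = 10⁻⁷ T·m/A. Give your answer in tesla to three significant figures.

B ≈ 1.99×10⁻⁶ T

In the equatorial plane B = (μ₀/4π)·m/r³ (half the axial value).
B = (10⁻⁷)·(0.0978) / (0.170)³ = 1.991×10⁻⁶ T.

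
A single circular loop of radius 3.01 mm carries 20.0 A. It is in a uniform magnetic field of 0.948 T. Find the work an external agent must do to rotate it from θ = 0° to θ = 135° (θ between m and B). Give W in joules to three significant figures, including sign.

W ≈ 9.21×10⁻⁴ J

Magnetic moment m = IA = Iπa² = (20.0)·π·(0.00301)² = 5.693×10⁻⁴ A·m².
W_ext = ΔU = −mB cosθ₂ + mB cosθ₁ = mB(cosθ₁ − cosθ₂).
W = (5.693×10⁻⁴)(0.948)·(cos0° − cos135°) = (5.397×10⁻⁴)·(+1.7071) = 9.213×10⁻⁴ J.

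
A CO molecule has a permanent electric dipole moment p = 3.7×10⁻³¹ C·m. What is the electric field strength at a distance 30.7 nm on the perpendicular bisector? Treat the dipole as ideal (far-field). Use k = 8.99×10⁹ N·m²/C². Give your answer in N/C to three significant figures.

On the perpendicular bisector E = kp/r³ (half the axial value at the same distance).
E = (8.99×10⁹)(3.70×10⁻³¹) / (3.07×10⁻⁸)³ = 115.0 N/C.

E ≈ 115 N/C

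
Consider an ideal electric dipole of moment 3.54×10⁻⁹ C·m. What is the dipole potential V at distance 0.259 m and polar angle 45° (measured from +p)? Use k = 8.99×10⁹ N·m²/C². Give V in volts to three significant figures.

V ≈ 335 V

The dipole potential is V = kp cosθ / r².
V = (8.99×10⁹)(3.54×10⁻⁹)·cos45° / (0.259)² = 335.5 V.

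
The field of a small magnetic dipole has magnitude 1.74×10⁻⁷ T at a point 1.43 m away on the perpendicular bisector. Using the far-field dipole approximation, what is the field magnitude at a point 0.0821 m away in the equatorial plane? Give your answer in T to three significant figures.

Dipole fields scale as 1/r³ in the far field; the geometry is the same at both points.
B₂ = B₁ · (r₁/r₂)³ = 1.74×10⁻⁷ · (1.43/0.0821)³.
(r₁/r₂)³ = (17.42)³ = 5284.
B₂ ≈ 9.194×10⁻⁴ T.

B ≈ 9.19×10⁻⁴ T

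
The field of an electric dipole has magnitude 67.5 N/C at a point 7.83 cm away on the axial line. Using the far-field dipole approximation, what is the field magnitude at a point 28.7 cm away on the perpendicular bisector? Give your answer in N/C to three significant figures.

Dipole fields scale as 1/r³ in the far field.
The axial field is twice the equatorial field at the same r, so the geometry factor is 1/2.
E₂ = E₁ · (1/2) · (r₁/r₂)³ = 67.5 · 0.5 · (7.83/28.7)³.
(r₁/r₂)³ = (0.2728)³ = 0.02031.
E₂ ≈ 0.6854 N/C.

E ≈ 0.685 N/C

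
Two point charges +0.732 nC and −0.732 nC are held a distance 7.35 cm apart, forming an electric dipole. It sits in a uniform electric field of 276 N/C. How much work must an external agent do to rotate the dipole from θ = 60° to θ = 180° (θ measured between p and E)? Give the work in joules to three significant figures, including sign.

W ≈ 2.23×10⁻⁸ J

Dipole moment p = qd = (7.32×10⁻¹⁰ C)(0.0735 m) = 5.38×10⁻¹¹ C·m.
W_ext = ΔU = U(θ₂) − U(θ₁) = −pE cosθ₂ − (−pE cosθ₁) = pE(cosθ₁ − cosθ₂).
W = (5.38×10⁻¹¹)(276)·(cos60° − cos180°) = (1.485×10⁻⁸)·(+1.5000) = 2.227×10⁻⁸ J.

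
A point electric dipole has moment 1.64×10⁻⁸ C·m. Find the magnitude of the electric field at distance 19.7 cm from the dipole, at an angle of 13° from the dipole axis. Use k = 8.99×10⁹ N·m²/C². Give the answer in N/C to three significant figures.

At angle θ the dipole field magnitude is E = (kp/r³)·√(1 + 3cos²θ).
kp/r³ = (8.99×10⁹)(1.64×10⁻⁸) / (0.197)³ = 1.928×10⁴ N/C.
√(1 + 3cos²13°) = √(1 + 3·0.9494) = √3.8482 ≈ 1.9617.
E ≈ 1.928×10⁴ × 1.962 = 3.783×10⁴ N/C.

E ≈ 3.78×10⁴ N/C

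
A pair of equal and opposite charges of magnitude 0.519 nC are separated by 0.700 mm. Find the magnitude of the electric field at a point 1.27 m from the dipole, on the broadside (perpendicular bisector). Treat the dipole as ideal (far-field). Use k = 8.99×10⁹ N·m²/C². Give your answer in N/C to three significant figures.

E ≈ 0.00159 N/C

Dipole moment p = qd = (5.19×10⁻¹⁰ C)(7.00×10⁻⁴ m) = 3.633×10⁻¹³ C·m.
On the perpendicular bisector E = kp/r³ (half the axial value at the same distance).
E = (8.99×10⁹)(3.633×10⁻¹³) / (1.27)³ = 0.001594 N/C.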